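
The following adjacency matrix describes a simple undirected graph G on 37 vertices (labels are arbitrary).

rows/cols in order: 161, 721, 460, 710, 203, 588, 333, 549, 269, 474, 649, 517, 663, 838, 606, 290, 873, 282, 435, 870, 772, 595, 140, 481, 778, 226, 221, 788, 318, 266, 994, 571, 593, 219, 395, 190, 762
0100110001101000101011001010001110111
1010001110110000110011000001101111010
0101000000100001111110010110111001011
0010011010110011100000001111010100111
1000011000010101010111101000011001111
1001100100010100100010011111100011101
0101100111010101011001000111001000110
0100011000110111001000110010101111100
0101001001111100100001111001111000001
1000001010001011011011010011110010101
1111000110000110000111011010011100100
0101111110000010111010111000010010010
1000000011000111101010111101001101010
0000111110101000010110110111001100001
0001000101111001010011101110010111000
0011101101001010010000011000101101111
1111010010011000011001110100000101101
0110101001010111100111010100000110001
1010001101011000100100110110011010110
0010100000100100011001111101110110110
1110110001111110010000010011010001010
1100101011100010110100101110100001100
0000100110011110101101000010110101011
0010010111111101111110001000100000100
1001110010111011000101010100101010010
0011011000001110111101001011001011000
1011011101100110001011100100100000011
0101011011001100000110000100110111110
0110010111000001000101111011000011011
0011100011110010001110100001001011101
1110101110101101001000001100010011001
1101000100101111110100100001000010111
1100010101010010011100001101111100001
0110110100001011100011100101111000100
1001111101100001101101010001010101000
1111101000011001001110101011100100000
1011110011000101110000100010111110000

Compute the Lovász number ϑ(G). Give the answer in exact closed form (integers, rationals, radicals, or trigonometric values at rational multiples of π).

N(318) = {721, 460, 588, 549, 269, 474, 290, 870, 595, 140, 481, 778, 221, 788, 593, 219, 190, 762}, |N(318)| = 18.
deg(161) = 18; N(161) = {721, 203, 588, 474, 649, 663, 873, 435, 772, 595, 778, 221, 994, 571, 593, 395, 190, 762}.
deg(549) = 18; N(549) = {721, 588, 333, 649, 517, 838, 606, 290, 435, 140, 481, 221, 318, 994, 571, 593, 219, 395}.
Vertex 282 has 18 neighbors: 721, 460, 203, 333, 474, 517, 838, 606, 290, 873, 870, 772, 595, 481, 226, 571, 593, 762.
37-vertex 18-regular graph: Paley(37): SR with (k,λ,μ)=(18,8,9).
Distinct eigenvalues (to 6 d.p.): [18.0, 2.541381, -3.541381].
ϑ = −N·λ_min/(λ_max−λ_min) = −37·(-sqrt(37)/2 - 1/2)/(18−(-sqrt(37)/2 - 1/2)) = sqrt(37).
= 6.0827625… (decimal).

sqrt(37)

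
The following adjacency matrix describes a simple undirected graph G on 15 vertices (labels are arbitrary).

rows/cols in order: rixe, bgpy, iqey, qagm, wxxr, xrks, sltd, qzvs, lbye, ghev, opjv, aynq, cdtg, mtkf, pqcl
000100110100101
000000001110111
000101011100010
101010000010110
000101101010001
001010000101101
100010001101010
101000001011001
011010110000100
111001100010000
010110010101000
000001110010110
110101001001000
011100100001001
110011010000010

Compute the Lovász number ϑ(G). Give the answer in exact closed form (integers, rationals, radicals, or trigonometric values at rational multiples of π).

5

deg(aynq) = 6; N(aynq) = {xrks, sltd, qzvs, opjv, cdtg, mtkf}.
Vertex qagm has 6 neighbors: rixe, iqey, wxxr, opjv, cdtg, mtkf.
Vertex iqey has 6 neighbors: qagm, xrks, qzvs, lbye, ghev, mtkf.
deg(rixe) = 6; N(rixe) = {qagm, sltd, qzvs, ghev, cdtg, pqcl}.
15-vertex 6-regular graph: Kneser-type, 2-subsets of [6].
A has 3 distinct eigenvalues ≈ [6.0, 1.0, -3.0].
λ_max=6, λ_min=-3; ϑ = −15·λ_min/(λ_max−λ_min) = 5.
ϑ(G) ≈ 5.0000000.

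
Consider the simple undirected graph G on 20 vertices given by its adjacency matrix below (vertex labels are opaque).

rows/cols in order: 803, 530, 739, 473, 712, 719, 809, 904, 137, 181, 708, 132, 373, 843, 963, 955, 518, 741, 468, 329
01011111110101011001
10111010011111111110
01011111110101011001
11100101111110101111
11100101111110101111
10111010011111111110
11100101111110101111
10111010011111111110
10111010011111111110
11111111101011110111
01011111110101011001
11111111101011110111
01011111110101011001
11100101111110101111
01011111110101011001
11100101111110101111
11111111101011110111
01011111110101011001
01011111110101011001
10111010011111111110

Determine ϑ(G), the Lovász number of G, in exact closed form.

Vertex 955 has 15 neighbors: 803, 530, 739, 719, 904, 137, 181, 708, 132, 373, 963, 518, 741, 468, 329.
N(904) = {803, 739, 473, 712, 809, 181, 708, 132, 373, 843, 963, 955, 518, 741, 468}, |N(904)| = 15.
N(468) = {530, 473, 712, 719, 809, 904, 137, 181, 132, 843, 955, 518, 329}, |N(468)| = 13.
deg(963) = 13; N(963) = {530, 473, 712, 719, 809, 904, 137, 181, 132, 843, 955, 518, 329}.
Complete multipartite on [7, 5, 5, 3]: sandwich collapses at ϑ=7.
≈ 7.0000000 (to 7 d.p.).
7 ≤ 7 ≤ 7: collapsed.

7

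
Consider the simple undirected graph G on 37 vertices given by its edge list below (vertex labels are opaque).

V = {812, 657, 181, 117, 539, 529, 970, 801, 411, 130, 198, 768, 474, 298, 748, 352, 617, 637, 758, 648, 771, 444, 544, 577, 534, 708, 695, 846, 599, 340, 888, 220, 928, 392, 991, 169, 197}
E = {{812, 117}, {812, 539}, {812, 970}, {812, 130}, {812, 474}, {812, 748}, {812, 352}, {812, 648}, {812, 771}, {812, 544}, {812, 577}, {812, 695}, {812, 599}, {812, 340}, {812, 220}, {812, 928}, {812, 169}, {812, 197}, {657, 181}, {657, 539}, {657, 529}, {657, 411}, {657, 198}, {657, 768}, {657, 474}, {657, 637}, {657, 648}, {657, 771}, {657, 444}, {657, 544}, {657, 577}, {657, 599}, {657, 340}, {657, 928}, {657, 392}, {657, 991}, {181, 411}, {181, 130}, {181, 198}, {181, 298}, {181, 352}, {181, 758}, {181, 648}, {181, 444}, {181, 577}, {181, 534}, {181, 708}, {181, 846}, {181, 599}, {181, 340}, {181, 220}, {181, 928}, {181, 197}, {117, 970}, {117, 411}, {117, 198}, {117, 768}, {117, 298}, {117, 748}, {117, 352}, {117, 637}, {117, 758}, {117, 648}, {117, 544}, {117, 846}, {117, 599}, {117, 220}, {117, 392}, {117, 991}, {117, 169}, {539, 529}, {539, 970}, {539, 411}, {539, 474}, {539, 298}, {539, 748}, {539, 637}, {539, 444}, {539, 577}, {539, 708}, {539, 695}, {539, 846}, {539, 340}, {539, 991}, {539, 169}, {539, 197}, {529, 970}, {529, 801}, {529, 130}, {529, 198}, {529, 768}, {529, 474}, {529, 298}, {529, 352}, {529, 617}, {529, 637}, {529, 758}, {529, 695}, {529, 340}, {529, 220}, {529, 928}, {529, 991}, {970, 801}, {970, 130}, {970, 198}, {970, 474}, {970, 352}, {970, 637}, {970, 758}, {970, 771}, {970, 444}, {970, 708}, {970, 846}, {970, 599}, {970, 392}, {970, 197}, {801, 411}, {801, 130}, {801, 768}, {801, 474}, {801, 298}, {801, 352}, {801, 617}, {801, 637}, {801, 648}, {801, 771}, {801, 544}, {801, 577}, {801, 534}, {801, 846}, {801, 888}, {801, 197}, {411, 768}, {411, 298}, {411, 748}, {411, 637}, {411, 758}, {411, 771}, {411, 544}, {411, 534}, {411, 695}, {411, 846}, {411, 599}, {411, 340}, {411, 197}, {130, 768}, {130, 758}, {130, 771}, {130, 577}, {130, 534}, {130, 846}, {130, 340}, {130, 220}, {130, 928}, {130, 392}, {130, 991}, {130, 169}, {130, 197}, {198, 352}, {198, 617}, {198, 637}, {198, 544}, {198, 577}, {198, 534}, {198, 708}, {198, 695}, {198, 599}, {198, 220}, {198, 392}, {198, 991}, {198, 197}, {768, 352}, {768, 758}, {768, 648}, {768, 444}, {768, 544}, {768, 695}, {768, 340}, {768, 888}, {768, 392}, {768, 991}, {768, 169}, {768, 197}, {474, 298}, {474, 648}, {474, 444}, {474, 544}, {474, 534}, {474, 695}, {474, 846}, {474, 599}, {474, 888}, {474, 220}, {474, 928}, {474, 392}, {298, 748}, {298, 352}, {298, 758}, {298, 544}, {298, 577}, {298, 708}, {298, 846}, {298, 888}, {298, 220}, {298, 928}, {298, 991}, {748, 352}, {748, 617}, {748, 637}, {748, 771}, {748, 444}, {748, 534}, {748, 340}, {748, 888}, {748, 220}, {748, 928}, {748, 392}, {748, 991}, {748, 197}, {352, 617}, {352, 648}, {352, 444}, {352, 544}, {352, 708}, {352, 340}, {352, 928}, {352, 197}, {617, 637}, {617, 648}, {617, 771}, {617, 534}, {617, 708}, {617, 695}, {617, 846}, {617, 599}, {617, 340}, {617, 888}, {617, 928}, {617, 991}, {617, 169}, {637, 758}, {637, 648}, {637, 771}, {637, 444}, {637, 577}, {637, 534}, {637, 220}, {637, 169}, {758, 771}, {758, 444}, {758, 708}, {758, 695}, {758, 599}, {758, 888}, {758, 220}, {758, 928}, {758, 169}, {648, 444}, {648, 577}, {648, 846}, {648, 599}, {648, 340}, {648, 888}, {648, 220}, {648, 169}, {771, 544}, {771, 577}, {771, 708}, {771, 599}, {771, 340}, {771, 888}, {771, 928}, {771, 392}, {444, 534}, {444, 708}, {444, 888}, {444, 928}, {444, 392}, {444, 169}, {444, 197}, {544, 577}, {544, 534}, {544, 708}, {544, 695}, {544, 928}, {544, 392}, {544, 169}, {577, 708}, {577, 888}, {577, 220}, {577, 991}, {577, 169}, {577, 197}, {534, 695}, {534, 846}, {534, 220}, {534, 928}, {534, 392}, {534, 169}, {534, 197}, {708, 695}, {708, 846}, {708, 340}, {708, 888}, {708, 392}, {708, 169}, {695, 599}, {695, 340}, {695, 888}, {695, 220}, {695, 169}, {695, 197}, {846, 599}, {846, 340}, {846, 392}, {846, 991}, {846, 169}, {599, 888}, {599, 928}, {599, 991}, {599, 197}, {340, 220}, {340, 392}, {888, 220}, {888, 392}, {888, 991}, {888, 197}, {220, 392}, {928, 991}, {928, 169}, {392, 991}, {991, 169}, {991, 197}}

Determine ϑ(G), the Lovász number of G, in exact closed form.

sqrt(37)

N(801) = {529, 970, 411, 130, 768, 474, 298, 352, 617, 637, 648, 771, 544, 577, 534, 846, 888, 197}, |N(801)| = 18.
N(758) = {181, 117, 529, 970, 411, 130, 768, 298, 637, 771, 444, 708, 695, 599, 888, 220, 928, 169}, |N(758)| = 18.
Vertex 928 has 18 neighbors: 812, 657, 181, 529, 130, 474, 298, 748, 352, 617, 758, 771, 444, 544, 534, 599, 991, 169.
deg(648) = 18; N(648) = {812, 657, 181, 117, 801, 768, 474, 352, 617, 637, 444, 577, 846, 599, 340, 888, 220, 169}.
Every vertex has degree 18 (N=37); Paley(37): SR with (k,λ,μ)=(18,8,9).
spec(A) ≈ [18.0, 2.541381, -3.541381] (distinct, 6 d.p.).
−37·(-sqrt(37)/2 - 1/2) / ((18)−(-sqrt(37)/2 - 1/2)) = sqrt(37) = ϑ(G).
Numerically 6.0827625.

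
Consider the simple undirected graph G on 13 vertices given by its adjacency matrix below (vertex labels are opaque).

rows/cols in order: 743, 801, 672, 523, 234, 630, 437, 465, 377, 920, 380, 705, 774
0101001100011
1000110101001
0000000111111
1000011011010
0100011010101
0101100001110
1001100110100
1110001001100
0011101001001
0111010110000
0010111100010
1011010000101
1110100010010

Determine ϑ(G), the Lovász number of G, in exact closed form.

sqrt(13)

N(801) = {743, 234, 630, 465, 920, 774}, |N(801)| = 6.
Vertex 705 has 6 neighbors: 743, 672, 523, 630, 380, 774.
deg(465) = 6; N(465) = {743, 801, 672, 437, 920, 380}.
deg(380) = 6; N(380) = {672, 234, 630, 437, 465, 705}.
deg(v) = 6 for all v (|V|=13); SR(13,6,2,3) — a Paley graph.
A has 3 distinct eigenvalues ≈ [6.0, 1.30278, -2.30278].
Lovász (edge-transitive): ϑ = −13·(-sqrt(13)/2 - 1/2)/((6)−(-sqrt(13)/2 - 1/2)) = sqrt(13).
≈ 3.605551 (to 6 d.p.).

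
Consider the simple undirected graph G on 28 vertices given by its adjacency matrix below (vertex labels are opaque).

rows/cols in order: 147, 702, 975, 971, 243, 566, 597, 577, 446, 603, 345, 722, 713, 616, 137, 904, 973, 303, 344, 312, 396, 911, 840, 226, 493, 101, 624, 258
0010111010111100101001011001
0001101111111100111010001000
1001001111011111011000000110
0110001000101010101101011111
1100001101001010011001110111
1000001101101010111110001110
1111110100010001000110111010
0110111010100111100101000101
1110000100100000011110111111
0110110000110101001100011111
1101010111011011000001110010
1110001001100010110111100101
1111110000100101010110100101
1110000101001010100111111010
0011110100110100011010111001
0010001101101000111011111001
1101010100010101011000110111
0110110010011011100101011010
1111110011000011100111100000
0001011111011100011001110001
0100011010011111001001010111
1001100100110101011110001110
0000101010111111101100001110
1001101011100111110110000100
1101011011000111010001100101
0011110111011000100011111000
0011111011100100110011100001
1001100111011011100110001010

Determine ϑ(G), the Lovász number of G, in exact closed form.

deg(566) = 15; N(566) = {147, 597, 577, 603, 345, 713, 137, 973, 303, 344, 312, 396, 493, 101, 624}.
Vertex 904 has 15 neighbors: 975, 597, 577, 603, 345, 713, 973, 303, 344, 396, 911, 840, 226, 493, 258.
Vertex 702 has 15 neighbors: 971, 243, 597, 577, 446, 603, 345, 722, 713, 616, 973, 303, 344, 396, 493.
N(973) = {147, 702, 971, 566, 577, 722, 616, 904, 303, 344, 840, 226, 101, 624, 258}, |N(973)| = 15.
Every vertex has degree 15 (N=28); Kneser-type, 2-subsets of [8].
Distinct eigenvalues (to 4 d.p.): [15.0, 1.0, -5.0].
Lovász (edge-transitive): ϑ = −28·(-5)/((15)−(-5)) = 7.
= 7.00000… (decimal).

7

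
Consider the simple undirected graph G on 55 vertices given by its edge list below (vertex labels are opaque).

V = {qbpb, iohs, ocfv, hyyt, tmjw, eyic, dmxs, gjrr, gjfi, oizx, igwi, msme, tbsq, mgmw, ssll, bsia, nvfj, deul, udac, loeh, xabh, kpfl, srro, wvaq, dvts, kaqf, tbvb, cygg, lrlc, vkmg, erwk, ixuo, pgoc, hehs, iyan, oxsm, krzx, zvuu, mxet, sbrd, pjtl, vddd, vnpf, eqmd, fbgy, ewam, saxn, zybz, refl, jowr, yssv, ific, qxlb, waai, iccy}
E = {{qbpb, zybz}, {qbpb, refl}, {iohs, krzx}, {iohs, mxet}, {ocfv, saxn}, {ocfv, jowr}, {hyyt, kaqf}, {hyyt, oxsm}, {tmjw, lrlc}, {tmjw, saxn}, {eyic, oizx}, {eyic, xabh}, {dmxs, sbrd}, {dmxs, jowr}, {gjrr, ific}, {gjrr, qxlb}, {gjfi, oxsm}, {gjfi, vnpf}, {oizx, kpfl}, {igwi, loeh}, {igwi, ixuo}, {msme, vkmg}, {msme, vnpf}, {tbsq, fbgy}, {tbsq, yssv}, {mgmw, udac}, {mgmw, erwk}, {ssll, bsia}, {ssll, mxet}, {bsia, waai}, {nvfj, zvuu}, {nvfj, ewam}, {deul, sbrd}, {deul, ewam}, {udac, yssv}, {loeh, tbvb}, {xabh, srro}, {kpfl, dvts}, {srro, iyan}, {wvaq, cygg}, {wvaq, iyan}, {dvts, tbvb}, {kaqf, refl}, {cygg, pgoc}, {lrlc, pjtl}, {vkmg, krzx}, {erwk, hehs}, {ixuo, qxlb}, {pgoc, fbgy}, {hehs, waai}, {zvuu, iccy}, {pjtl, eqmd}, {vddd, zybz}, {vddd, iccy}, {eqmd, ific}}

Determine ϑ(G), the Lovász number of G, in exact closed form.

55*cos(pi/55)/(cos(pi/55) + 1)

Vertex erwk has 2 neighbors: mgmw, hehs.
deg(msme) = 2; N(msme) = {vkmg, vnpf}.
N(hyyt) = {kaqf, oxsm}, |N(hyyt)| = 2.
deg(wvaq) = 2; N(wvaq) = {cygg, iyan}.
G on 55 vertices is 2-regular; the odd cycle C_{55}.
The 28 distinct eigenvalues: [2.0, 1.987, 1.948, 1.884, 1.795, 1.683, 1.548, 1.394, 1.221, 1.033, 0.831, 0.618, 0.397, 0.171, -0.057, -0.285, -0.508, -0.726, -0.933, -1.129, -1.31, -1.473, -1.618, -1.741, -1.842, -1.919, -1.971, -1.997].
ϑ = −N·λ_min/(λ_max−λ_min) = −55·(-2*cos(pi/55))/(2−(-2*cos(pi/55))) = 55*cos(pi/55)/(cos(pi/55) + 1).
ϑ(G) ≈ 27.47756.
α=27, χ(Ḡ)=28; ϑ=55*cos(pi/55)/(cos(pi/55) + 1) lies between (both strict).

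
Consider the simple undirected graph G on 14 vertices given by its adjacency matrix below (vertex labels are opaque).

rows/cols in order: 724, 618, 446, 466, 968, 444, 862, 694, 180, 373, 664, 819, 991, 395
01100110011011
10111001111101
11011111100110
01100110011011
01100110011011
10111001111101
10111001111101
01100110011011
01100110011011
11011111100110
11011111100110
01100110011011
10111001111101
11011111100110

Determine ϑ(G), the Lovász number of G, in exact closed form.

Vertex 444 has 10 neighbors: 724, 446, 466, 968, 694, 180, 373, 664, 819, 395.
deg(664) = 10; N(664) = {724, 618, 466, 968, 444, 862, 694, 180, 819, 991}.
deg(446) = 10; N(446) = {724, 618, 466, 968, 444, 862, 694, 180, 819, 991}.
N(618) = {724, 446, 466, 968, 694, 180, 373, 664, 819, 395}, |N(618)| = 10.
K_{6,4,4} (perfect); ϑ(G) = α(G) = max{6,4,4} = 6.
= 6.000000000… (decimal).
Lovász sandwich 6 ≤ 6 ≤ 6: collapsed.

6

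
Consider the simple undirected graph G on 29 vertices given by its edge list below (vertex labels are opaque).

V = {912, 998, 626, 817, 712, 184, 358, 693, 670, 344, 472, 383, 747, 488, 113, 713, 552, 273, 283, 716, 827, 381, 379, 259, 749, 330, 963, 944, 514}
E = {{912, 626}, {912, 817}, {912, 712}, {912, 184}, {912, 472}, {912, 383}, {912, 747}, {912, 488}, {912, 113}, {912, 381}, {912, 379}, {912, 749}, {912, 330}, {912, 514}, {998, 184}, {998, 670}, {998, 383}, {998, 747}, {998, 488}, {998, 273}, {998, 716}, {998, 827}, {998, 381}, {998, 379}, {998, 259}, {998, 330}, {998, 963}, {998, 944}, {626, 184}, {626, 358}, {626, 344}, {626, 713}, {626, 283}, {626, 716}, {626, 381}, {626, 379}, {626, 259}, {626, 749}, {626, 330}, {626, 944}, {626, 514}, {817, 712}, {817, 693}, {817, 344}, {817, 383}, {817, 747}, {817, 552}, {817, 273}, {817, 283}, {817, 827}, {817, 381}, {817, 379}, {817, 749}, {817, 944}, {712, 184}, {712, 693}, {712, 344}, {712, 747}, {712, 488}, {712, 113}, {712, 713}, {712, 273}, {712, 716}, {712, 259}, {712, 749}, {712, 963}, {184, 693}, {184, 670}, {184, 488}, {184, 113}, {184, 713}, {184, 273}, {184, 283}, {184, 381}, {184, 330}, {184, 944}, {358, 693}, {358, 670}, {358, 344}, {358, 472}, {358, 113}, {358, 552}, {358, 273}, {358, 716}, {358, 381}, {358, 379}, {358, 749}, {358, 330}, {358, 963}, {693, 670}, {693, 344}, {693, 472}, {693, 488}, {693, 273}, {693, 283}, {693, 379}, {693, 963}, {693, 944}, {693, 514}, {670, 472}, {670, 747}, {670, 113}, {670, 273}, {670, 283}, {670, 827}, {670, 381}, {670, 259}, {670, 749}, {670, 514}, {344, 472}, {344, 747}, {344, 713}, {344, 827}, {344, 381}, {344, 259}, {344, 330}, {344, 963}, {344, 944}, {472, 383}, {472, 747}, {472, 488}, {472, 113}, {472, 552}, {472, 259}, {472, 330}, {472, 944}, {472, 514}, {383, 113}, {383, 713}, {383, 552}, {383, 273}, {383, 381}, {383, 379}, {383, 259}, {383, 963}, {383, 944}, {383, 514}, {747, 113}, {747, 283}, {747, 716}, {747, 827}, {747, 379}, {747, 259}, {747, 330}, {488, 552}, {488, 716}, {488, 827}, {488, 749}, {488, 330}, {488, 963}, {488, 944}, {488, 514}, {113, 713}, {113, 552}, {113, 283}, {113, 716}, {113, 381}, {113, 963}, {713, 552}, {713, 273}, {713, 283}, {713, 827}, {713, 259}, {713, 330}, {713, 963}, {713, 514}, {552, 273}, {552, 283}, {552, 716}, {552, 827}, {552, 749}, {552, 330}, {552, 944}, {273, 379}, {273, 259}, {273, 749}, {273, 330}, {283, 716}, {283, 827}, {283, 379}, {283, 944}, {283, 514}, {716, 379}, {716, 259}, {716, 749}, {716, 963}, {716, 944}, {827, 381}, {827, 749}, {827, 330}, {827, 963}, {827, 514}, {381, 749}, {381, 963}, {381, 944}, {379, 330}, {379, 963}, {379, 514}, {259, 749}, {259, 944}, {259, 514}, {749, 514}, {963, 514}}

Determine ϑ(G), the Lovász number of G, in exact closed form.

sqrt(29)

Vertex 379 has 14 neighbors: 912, 998, 626, 817, 358, 693, 383, 747, 273, 283, 716, 330, 963, 514.
Vertex 626 has 14 neighbors: 912, 184, 358, 344, 713, 283, 716, 381, 379, 259, 749, 330, 944, 514.
Vertex 716 has 14 neighbors: 998, 626, 712, 358, 747, 488, 113, 552, 283, 379, 259, 749, 963, 944.
N(259) = {998, 626, 712, 670, 344, 472, 383, 747, 713, 273, 716, 749, 944, 514}, |N(259)| = 14.
G on 29 vertices is 14-regular; SR(29,14,6,7) — a Paley graph.
The 3 distinct eigenvalues: [14.0, 2.192582, -3.192582].
ϑ = −N·λ_min/(λ_max−λ_min) = −29·(-sqrt(29)/2 - 1/2)/(14−(-sqrt(29)/2 - 1/2)) = sqrt(29).
Numerically 5.385165.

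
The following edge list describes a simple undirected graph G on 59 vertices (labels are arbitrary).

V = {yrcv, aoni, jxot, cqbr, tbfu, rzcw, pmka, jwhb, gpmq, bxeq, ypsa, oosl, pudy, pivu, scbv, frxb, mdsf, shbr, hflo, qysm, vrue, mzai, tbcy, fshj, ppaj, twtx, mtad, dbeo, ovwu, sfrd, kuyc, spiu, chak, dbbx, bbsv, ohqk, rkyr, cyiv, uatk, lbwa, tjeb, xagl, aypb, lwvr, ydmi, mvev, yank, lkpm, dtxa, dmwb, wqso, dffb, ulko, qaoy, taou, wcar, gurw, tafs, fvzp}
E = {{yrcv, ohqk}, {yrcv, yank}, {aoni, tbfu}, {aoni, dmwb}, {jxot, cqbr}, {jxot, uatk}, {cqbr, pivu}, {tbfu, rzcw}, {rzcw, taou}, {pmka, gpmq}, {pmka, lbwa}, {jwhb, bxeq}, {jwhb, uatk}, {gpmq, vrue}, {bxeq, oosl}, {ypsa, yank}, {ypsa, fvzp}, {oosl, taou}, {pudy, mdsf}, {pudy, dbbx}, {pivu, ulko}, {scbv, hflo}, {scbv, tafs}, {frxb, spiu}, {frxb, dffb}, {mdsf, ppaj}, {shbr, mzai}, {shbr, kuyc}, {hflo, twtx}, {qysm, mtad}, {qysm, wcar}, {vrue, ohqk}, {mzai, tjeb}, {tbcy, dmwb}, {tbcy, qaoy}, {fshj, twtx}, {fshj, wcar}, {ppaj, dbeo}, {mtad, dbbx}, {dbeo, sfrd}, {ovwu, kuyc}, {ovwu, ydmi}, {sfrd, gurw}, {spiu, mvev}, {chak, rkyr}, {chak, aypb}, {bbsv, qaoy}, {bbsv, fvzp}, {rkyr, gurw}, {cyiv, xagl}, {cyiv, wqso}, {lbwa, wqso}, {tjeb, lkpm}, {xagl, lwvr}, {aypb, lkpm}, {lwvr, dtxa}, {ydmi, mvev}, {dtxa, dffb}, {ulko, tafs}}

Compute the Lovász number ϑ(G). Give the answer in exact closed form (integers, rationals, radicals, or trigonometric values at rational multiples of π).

Vertex tbcy has 2 neighbors: dmwb, qaoy.
Vertex aypb has 2 neighbors: chak, lkpm.
Vertex wqso has 2 neighbors: cyiv, lbwa.
deg(qaoy) = 2; N(qaoy) = {tbcy, bbsv}.
59-vertex 2-regular graph: the odd cycle C_{59}.
spec(A) ≈ [2.0, 1.989, 1.955, 1.899, 1.821, 1.723, 1.605, 1.47, 1.317, 1.15, 0.969, 0.778, 0.577, 0.371, 0.16, -0.053, -0.265, -0.475, -0.678, -0.875, -1.061, -1.235, -1.395, -1.54, -1.667, -1.775, -1.863, -1.93, -1.975, -1.997] (distinct, 3 d.p.).
Lovász (edge-transitive): ϑ = −59·(-2*cos(pi/59))/((2)−(-2*cos(pi/59))) = 59*cos(pi/59)/(cos(pi/59) + 1).
≈ 29.479079936 (to 9 d.p.).
α=29, χ(Ḡ)=30; ϑ=59*cos(pi/59)/(cos(pi/59) + 1) lies between (both strict).

59*cos(pi/59)/(cos(pi/59) + 1)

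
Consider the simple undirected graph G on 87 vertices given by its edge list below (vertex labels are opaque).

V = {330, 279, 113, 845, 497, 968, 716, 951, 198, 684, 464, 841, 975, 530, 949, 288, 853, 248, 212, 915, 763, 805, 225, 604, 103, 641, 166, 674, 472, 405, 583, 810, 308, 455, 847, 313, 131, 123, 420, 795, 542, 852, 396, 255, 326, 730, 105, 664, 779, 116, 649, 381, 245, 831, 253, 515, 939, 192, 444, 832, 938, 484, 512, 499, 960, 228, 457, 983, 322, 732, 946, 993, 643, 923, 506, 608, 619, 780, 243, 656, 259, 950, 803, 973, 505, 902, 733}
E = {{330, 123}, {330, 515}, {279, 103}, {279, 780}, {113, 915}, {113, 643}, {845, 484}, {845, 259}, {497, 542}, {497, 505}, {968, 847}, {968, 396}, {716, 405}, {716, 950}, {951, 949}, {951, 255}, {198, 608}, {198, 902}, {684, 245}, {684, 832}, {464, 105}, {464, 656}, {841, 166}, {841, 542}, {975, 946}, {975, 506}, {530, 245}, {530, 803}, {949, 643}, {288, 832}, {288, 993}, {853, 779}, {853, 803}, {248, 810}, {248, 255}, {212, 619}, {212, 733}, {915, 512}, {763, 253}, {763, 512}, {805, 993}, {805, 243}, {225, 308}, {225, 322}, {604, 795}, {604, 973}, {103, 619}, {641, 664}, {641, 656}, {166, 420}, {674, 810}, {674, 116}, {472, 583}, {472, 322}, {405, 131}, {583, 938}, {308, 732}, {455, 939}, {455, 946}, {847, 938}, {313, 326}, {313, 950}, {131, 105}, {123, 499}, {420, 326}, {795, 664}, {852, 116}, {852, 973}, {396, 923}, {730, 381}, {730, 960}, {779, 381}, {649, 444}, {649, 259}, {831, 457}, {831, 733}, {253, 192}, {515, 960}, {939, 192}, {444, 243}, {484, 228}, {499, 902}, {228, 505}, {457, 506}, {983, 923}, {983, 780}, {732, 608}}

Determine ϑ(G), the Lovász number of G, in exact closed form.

deg(733) = 2; N(733) = {212, 831}.
Vertex 166 has 2 neighbors: 841, 420.
Vertex 113 has 2 neighbors: 915, 643.
N(845) = {484, 259}, |N(845)| = 2.
87-vertex 2-regular graph: a single 87-cycle (edge-transitive).
A has 44 distinct eigenvalues ≈ [2.0, 1.99479, 1.97917, 1.95324, 1.91713, 1.87102, 1.81515, 1.74982, 1.67537, 1.59219, 1.5007, 1.40139, 1.29477, 1.18141, 1.06188, 0.93682, 0.80687, 0.67272, 0.53506, 0.39461, 0.2521, 0.10828, -0.03611, -0.18031, -0.32356, -0.46513, -0.60428, -0.74028, -0.87241, -1.0, -1.12237, -1.2389, -1.34896, -1.45199, -1.54745, -1.63484, -1.71371, -1.78365, -1.84429, -1.89531, -1.93645, -1.96749, -1.98828, -1.9987].
−87·(-2*cos(pi/87)) / ((2)−(-2*cos(pi/87))) = 87*cos(pi/87)/(cos(pi/87) + 1) = ϑ(G).
= 43.4858165… (decimal).
Check 43 ≤ 87*cos(pi/87)/(cos(pi/87) + 1) ≤ 44: both strict.

87*cos(pi/87)/(cos(pi/87) + 1)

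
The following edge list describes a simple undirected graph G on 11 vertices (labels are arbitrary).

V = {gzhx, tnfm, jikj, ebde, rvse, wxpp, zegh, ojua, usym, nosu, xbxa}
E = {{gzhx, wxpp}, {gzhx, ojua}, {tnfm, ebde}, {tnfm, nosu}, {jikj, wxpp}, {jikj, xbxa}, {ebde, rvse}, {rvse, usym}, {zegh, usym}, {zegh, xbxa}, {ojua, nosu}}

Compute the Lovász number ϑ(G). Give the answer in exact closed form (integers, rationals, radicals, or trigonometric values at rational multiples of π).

Vertex wxpp has 2 neighbors: gzhx, jikj.
Vertex xbxa has 2 neighbors: jikj, zegh.
Vertex zegh has 2 neighbors: usym, xbxa.
N(jikj) = {wxpp, xbxa}, |N(jikj)| = 2.
2-regular, N=11; this is C_{11}, the 11-cycle.
The 6 distinct eigenvalues: [2.0, 1.6825, 0.8308, -0.2846, -1.3097, -1.919].
−11·(-2*cos(pi/11)) / ((2)−(-2*cos(pi/11))) = 11*cos(pi/11)/(cos(pi/11) + 1) = ϑ(G).
= 5.386302912… (decimal).
Lovász sandwich 5 ≤ 11*cos(pi/11)/(cos(pi/11) + 1) ≤ 6: both strict.

11*cos(pi/11)/(cos(pi/11) + 1)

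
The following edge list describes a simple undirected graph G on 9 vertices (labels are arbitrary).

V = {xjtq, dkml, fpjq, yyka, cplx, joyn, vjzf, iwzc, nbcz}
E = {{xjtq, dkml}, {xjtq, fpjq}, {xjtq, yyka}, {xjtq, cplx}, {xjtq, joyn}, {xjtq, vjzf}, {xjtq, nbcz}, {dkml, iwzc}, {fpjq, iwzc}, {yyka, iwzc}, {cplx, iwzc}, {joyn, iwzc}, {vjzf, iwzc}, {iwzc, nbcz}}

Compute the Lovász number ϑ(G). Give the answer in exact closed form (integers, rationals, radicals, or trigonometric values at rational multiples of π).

7

Vertex dkml has 2 neighbors: xjtq, iwzc.
Vertex nbcz has 2 neighbors: xjtq, iwzc.
deg(iwzc) = 7; N(iwzc) = {dkml, fpjq, yyka, cplx, joyn, vjzf, nbcz}.
deg(vjzf) = 2; N(vjzf) = {xjtq, iwzc}.
Complete multipartite on [7, 2]: sandwich collapses at ϑ=7.
= 7.0000000… (decimal).
Sandwich: α(G)=7 ≤ ϑ(G)=7 ≤ χ(Ḡ)=7 (collapsed).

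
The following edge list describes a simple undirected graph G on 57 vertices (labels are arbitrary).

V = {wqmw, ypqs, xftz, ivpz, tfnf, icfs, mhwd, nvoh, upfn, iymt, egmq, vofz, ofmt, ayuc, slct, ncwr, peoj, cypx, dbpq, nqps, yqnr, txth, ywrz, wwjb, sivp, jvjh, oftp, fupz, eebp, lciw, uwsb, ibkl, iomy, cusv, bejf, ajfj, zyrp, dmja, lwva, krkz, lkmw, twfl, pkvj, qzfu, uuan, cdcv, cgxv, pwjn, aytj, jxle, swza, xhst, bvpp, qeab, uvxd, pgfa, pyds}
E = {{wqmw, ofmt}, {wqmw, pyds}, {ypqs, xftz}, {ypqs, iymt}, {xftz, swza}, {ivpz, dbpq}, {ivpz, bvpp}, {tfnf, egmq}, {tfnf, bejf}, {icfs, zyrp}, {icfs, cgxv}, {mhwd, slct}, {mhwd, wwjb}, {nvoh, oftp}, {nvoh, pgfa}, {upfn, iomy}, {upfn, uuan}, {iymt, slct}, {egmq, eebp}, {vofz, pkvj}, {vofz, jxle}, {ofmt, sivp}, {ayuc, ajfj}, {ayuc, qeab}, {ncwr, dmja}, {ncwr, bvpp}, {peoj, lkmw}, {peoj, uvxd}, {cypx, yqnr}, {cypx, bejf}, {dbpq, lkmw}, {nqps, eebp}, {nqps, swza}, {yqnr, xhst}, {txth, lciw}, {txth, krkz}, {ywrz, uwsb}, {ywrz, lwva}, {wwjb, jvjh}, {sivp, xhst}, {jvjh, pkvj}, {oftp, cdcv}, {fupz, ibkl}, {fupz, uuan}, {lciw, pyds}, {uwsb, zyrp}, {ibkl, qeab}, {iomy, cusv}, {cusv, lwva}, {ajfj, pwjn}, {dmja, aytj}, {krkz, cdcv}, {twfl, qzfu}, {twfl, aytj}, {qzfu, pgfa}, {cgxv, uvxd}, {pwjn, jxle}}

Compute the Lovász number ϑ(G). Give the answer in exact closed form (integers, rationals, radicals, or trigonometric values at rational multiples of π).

N(ayuc) = {ajfj, qeab}, |N(ayuc)| = 2.
N(upfn) = {iomy, uuan}, |N(upfn)| = 2.
N(krkz) = {txth, cdcv}, |N(krkz)| = 2.
deg(nvoh) = 2; N(nvoh) = {oftp, pgfa}.
57-vertex 2-regular graph: this is C_{57}, the 57-cycle.
A has 29 distinct eigenvalues ≈ [2.0, 1.98786, 1.95159, 1.89163, 1.80871, 1.70384, 1.57828, 1.43357, 1.27145, 1.0939, 0.90307, 0.70128, 0.49097, 0.27471, 0.05511, -0.16516, -0.38342, -0.59703, -0.80339, -1.0, -1.18447, -1.35456, -1.50821, -1.64356, -1.75895, -1.85299, -1.92454, -1.97272, -1.99696].
−57·(-2*cos(pi/57)) / ((2)−(-2*cos(pi/57))) = 57*cos(pi/57)/(cos(pi/57) + 1) = ϑ(G).
Numerically 28.4783.
Sandwich: α(G)=28 ≤ ϑ(G)=57*cos(pi/57)/(cos(pi/57) + 1) ≤ χ(Ḡ)=29 (both strict).

57*cos(pi/57)/(cos(pi/57) + 1)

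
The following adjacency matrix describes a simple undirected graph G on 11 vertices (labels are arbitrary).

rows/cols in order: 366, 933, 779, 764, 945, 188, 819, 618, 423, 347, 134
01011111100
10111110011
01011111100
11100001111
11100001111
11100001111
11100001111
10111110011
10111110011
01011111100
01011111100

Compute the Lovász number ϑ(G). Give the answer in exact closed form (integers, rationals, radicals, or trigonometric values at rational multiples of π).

Vertex 366 has 7 neighbors: 933, 764, 945, 188, 819, 618, 423.
Vertex 423 has 8 neighbors: 366, 779, 764, 945, 188, 819, 347, 134.
N(945) = {366, 933, 779, 618, 423, 347, 134}, |N(945)| = 7.
N(347) = {933, 764, 945, 188, 819, 618, 423}, |N(347)| = 7.
K_{4,4,3} (perfect); ϑ(G) = α(G) = max{4,4,3} = 4.
Numerically 4.0000000.
α=4, χ(Ḡ)=4; ϑ=4 lies between (collapsed).

4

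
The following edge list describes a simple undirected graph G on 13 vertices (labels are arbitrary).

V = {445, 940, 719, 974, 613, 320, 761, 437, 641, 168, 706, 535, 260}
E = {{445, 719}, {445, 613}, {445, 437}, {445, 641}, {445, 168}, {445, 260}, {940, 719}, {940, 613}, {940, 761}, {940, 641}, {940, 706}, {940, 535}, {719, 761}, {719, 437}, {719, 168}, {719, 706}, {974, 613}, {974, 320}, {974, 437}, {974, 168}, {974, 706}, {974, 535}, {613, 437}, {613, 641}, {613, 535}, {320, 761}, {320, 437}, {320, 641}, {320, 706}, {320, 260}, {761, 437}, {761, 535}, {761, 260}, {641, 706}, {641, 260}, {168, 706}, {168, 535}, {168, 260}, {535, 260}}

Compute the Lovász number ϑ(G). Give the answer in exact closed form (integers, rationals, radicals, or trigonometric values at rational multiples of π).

sqrt(13)

Vertex 641 has 6 neighbors: 445, 940, 613, 320, 706, 260.
deg(940) = 6; N(940) = {719, 613, 761, 641, 706, 535}.
deg(719) = 6; N(719) = {445, 940, 761, 437, 168, 706}.
deg(168) = 6; N(168) = {445, 719, 974, 706, 535, 260}.
Every vertex has degree 6 (N=13); SR(13,6,2,3) — a Paley graph.
A has 3 distinct eigenvalues ≈ [6.0, 1.303, -2.303].
Lovász (edge-transitive): ϑ = −13·(-sqrt(13)/2 - 1/2)/((6)−(-sqrt(13)/2 - 1/2)) = sqrt(13).
= 3.60555128… (decimal).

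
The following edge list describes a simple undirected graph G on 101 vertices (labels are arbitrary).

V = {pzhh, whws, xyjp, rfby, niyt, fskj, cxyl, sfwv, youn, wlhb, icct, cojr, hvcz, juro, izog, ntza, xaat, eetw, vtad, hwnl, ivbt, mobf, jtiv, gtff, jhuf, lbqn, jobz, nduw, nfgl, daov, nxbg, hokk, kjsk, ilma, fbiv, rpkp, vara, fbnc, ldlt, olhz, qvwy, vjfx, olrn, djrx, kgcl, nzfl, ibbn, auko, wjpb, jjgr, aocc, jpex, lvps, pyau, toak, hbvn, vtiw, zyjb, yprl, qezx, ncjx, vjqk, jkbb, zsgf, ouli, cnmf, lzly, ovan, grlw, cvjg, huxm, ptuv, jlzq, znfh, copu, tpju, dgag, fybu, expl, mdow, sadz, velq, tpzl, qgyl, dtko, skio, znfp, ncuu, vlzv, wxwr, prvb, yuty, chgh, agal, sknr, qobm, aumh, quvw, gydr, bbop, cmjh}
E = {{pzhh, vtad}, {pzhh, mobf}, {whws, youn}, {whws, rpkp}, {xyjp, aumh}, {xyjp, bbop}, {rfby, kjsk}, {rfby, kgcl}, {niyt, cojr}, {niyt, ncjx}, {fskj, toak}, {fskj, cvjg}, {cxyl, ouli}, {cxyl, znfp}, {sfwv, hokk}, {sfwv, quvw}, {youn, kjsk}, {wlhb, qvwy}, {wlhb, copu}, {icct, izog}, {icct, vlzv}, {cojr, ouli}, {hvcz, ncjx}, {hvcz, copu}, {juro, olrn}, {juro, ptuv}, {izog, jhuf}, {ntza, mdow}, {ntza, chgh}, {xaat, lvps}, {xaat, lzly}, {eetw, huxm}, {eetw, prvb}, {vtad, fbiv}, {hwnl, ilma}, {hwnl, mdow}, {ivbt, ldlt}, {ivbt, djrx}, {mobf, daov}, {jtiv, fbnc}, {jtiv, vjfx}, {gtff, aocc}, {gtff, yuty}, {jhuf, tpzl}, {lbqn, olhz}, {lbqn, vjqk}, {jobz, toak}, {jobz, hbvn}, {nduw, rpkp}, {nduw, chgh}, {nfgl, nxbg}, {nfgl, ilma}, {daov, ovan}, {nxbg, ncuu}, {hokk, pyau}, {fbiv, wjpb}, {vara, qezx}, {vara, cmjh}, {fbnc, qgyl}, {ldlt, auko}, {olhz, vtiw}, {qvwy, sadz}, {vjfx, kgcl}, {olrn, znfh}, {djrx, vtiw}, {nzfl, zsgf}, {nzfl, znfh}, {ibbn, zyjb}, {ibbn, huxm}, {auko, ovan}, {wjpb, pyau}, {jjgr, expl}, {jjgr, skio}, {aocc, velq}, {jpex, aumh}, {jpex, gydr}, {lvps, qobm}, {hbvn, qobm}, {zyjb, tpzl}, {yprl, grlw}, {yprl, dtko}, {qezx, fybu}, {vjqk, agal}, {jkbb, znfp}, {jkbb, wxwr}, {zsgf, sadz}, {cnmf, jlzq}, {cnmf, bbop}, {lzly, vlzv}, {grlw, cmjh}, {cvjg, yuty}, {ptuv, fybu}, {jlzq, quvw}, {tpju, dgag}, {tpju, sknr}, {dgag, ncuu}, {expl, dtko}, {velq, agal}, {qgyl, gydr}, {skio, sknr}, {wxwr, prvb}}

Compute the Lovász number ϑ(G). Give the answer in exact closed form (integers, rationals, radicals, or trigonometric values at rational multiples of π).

101*cos(pi/101)/(cos(pi/101) + 1)

N(jkbb) = {znfp, wxwr}, |N(jkbb)| = 2.
Vertex jjgr has 2 neighbors: expl, skio.
N(ncjx) = {niyt, hvcz}, |N(ncjx)| = 2.
N(jhuf) = {izog, tpzl}, |N(jhuf)| = 2.
2-regular, N=101; a single 101-cycle (edge-transitive).
Distinct eigenvalues (to 4 d.p.): [2.0, 1.9961, 1.9845, 1.9653, 1.9384, 1.904, 1.8623, 1.8133, 1.7574, 1.6946, 1.6253, 1.5497, 1.4681, 1.3808, 1.2882, 1.1906, 1.0884, 0.982, 0.8718, 0.7582, 0.6417, 0.5226, 0.4016, 0.279, 0.1554, 0.0311, -0.0933, -0.2173, -0.3405, -0.4624, -0.5824, -0.7003, -0.8154, -0.9273, -1.0357, -1.1401, -1.24, -1.3352, -1.4252, -1.5096, -1.5883, -1.6608, -1.7268, -1.7862, -1.8387, -1.8841, -1.9221, -1.9528, -1.9759, -1.9913, -1.999].
ϑ = −N·λ_min/(λ_max−λ_min) = −101·(-2*cos(pi/101))/(2−(-2*cos(pi/101))) = 101*cos(pi/101)/(cos(pi/101) + 1).
Numerically 50.48778317.
Lovász sandwich 50 ≤ 101*cos(pi/101)/(cos(pi/101) + 1) ≤ 51: both strict.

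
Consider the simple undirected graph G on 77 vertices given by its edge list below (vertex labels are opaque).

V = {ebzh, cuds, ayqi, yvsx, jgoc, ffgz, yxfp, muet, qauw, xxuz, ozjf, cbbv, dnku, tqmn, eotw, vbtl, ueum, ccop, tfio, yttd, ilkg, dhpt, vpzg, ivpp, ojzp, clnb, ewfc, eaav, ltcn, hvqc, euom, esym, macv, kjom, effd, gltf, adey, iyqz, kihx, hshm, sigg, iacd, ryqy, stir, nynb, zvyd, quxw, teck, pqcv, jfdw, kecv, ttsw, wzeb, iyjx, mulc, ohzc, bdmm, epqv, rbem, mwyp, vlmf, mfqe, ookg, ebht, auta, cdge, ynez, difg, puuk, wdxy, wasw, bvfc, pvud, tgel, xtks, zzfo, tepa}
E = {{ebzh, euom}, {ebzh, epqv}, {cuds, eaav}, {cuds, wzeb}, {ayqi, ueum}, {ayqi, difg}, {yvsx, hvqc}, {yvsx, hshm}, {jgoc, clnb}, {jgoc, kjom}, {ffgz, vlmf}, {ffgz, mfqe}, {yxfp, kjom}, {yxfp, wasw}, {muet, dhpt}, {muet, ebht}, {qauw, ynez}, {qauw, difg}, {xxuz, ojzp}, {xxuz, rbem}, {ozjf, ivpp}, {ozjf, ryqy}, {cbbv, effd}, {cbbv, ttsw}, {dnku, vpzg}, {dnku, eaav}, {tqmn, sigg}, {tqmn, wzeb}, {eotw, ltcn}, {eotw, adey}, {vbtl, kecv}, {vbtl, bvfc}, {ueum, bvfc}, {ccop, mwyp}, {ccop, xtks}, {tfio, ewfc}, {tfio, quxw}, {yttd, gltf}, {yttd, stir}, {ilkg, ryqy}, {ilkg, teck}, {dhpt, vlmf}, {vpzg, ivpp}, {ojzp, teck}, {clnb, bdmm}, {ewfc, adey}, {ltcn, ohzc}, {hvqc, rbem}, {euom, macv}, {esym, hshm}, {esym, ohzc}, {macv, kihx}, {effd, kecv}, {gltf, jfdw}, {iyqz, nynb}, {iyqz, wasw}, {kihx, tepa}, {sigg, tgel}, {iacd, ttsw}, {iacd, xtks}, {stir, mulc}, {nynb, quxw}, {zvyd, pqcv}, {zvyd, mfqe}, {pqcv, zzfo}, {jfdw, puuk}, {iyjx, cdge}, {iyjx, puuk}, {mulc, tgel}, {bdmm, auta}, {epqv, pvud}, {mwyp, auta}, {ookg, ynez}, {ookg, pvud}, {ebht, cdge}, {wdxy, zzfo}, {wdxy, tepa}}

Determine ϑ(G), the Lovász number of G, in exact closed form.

deg(ozjf) = 2; N(ozjf) = {ivpp, ryqy}.
N(auta) = {bdmm, mwyp}, |N(auta)| = 2.
N(vpzg) = {dnku, ivpp}, |N(vpzg)| = 2.
Vertex difg has 2 neighbors: ayqi, qauw.
2-regular, N=77; a single 77-cycle (edge-transitive).
Distinct eigenvalues (to 6 d.p.): [2.0, 1.993345, 1.973425, 1.940372, 1.894406, 1.835833, 1.765043, 1.682507, 1.588774, 1.484468, 1.370283, 1.24698, 1.115377, 0.976352, 0.83083, 0.679779, 0.524203, 0.36514, 0.203646, 0.040797, -0.122323, -0.28463, -0.445042, -0.602492, -0.755933, -0.904344, -1.046736, -1.182162, -1.309721, -1.428565, -1.537901, -1.637003, -1.725211, -1.801938, -1.866673, -1.918986, -1.958528, -1.985037, -1.998336].
λ_max=2, λ_min=-2*cos(pi/77); ϑ = −77·λ_min/(λ_max−λ_min) = 77*cos(pi/77)/(cos(pi/77) + 1).
= 38.48397… (decimal).
α=38, χ(Ḡ)=39; ϑ=77*cos(pi/77)/(cos(pi/77) + 1) lies between (both strict).

77*cos(pi/77)/(cos(pi/77) + 1)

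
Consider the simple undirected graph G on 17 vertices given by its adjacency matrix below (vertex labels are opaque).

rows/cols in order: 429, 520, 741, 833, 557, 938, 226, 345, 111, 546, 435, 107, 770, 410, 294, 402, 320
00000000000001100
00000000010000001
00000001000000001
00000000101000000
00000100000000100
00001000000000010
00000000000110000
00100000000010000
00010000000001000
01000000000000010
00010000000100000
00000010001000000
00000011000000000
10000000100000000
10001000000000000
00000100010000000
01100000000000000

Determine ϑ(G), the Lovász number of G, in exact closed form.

17*cos(pi/17)/(cos(pi/17) + 1)

N(402) = {938, 546}, |N(402)| = 2.
Vertex 546 has 2 neighbors: 520, 402.
N(226) = {107, 770}, |N(226)| = 2.
deg(833) = 2; N(833) = {111, 435}.
deg(v) = 2 for all v (|V|=17); a single 17-cycle (edge-transitive).
Distinct eigenvalues (to 5 d.p.): [2.0, 1.86494, 1.47802, 0.89148, 0.18454, -0.54733, -1.20527, -1.70043, -1.96595].
Lovász: ϑ = −17(-2*cos(pi/17))/(2+-(-1)*2*cos(pi/17)) = 17*cos(pi/17)/(cos(pi/17) + 1).
Numerically 8.427014314.
Check 8 ≤ 17*cos(pi/17)/(cos(pi/17) + 1) ≤ 9: both strict.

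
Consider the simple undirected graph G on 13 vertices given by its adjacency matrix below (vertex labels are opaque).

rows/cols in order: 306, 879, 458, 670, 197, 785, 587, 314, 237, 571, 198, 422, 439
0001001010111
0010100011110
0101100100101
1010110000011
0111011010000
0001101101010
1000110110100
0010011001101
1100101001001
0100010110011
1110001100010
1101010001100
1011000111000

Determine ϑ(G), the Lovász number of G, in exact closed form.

sqrt(13)

deg(306) = 6; N(306) = {670, 587, 237, 198, 422, 439}.
deg(785) = 6; N(785) = {670, 197, 587, 314, 571, 422}.
deg(422) = 6; N(422) = {306, 879, 670, 785, 571, 198}.
Vertex 439 has 6 neighbors: 306, 458, 670, 314, 237, 571.
Every vertex has degree 6 (N=13); Paley(13): SR with (k,λ,μ)=(6,2,3).
Distinct eigenvalues (to 3 d.p.): [6.0, 1.303, -2.303].
λ_max=6, λ_min=-sqrt(13)/2 - 1/2; ϑ = −13·λ_min/(λ_max−λ_min) = sqrt(13).
Numerically 3.6055513.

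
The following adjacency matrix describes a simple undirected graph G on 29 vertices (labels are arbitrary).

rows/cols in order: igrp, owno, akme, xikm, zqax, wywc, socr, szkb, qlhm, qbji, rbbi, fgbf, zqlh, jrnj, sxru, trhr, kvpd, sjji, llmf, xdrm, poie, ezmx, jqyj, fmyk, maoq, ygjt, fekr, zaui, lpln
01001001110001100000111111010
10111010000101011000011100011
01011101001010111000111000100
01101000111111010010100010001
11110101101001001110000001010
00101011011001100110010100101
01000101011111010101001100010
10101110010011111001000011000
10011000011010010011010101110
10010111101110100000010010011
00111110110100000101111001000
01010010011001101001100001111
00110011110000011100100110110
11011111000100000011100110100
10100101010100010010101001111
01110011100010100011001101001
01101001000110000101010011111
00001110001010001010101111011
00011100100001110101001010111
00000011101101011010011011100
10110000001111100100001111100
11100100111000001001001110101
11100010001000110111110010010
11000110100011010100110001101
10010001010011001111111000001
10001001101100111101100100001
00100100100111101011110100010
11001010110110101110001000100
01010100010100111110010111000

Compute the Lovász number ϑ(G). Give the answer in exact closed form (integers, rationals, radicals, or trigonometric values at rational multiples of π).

sqrt(29)

deg(sxru) = 14; N(sxru) = {igrp, akme, wywc, szkb, qbji, fgbf, trhr, llmf, poie, jqyj, ygjt, fekr, zaui, lpln}.
N(rbbi) = {akme, xikm, zqax, wywc, socr, qlhm, qbji, fgbf, sjji, xdrm, poie, ezmx, jqyj, ygjt}, |N(rbbi)| = 14.
N(wywc) = {akme, zqax, socr, szkb, qbji, rbbi, jrnj, sxru, sjji, llmf, ezmx, fmyk, fekr, lpln}, |N(wywc)| = 14.
N(szkb) = {igrp, akme, zqax, wywc, socr, qbji, zqlh, jrnj, sxru, trhr, kvpd, xdrm, maoq, ygjt}, |N(szkb)| = 14.
deg(v) = 14 for all v (|V|=29); Paley(29): SR with (k,λ,μ)=(14,6,7).
Distinct eigenvalues (to 4 d.p.): [14.0, 2.1926, -3.1926].
With N=29: ϑ(G) = 29·(-(-sqrt(29)/2 - 1/2))/(14−(-sqrt(29)/2 - 1/2)) = sqrt(29).
ϑ(G) ≈ 5.38516.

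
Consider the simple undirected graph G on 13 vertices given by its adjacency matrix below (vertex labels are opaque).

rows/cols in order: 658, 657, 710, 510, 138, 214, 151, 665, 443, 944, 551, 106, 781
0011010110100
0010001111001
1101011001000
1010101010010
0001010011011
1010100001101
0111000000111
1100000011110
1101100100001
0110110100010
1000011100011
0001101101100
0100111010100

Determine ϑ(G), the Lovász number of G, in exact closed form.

deg(551) = 6; N(551) = {658, 214, 151, 665, 106, 781}.
N(657) = {710, 151, 665, 443, 944, 781}, |N(657)| = 6.
Vertex 106 has 6 neighbors: 510, 138, 151, 665, 944, 551.
deg(151) = 6; N(151) = {657, 710, 510, 551, 106, 781}.
Regular of degree 6 on 13 vertices: Paley(13): SR with (k,λ,μ)=(6,2,3).
A has 3 distinct eigenvalues ≈ [6.0, 1.302776, -2.302776].
ϑ = −N·λ_min/(λ_max−λ_min) = −13·(-sqrt(13)/2 - 1/2)/(6−(-sqrt(13)/2 - 1/2)) = sqrt(13).
≈ 3.605551275 (to 9 d.p.).

sqrt(13)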